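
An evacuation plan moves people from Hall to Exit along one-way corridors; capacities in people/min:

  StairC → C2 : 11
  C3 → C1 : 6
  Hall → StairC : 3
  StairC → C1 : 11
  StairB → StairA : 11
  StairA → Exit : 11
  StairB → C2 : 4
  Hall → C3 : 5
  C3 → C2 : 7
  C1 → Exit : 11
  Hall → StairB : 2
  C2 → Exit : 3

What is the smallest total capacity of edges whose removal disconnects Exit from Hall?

10

Augment Hall→StairB→StairA→Exit: bottleneck 2, flow now 2.
Augment Hall→C3→C2→Exit: bottleneck 3, flow now 5.
Augment Hall→C3→C1→Exit: bottleneck 2, flow now 7.
Augment Hall→StairC→C1→Exit: bottleneck 3, flow now 10.
No augmenting path remains; maximum flow = 10.
By max-flow min-cut, the minimum cut capacity equals the max flow.
In the residual graph, reachable from Hall: {Hall}.
Min-cut edges: Hall→StairB (2), Hall→C3 (5), Hall→StairC (3); capacity 2 + 5 + 3 = 10.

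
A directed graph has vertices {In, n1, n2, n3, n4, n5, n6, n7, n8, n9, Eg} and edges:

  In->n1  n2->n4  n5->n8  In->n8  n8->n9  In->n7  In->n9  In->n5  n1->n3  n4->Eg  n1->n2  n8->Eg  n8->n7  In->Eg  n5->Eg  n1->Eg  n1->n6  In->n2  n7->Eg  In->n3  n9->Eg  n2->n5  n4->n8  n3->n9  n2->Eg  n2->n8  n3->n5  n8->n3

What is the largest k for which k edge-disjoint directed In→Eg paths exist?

Assign every edge capacity 1; by Menger, the answer equals the max flow.
Path In→Eg (+1); total 1.
Path In→n1→Eg (+1); total 2.
Path In→n2→Eg (+1); total 3.
Path In→n5→Eg (+1); total 4.
Path In→n7→Eg (+1); total 5.
Path In→n8→Eg (+1); total 6.
Path In→n9→Eg (+1); total 7.
No residual In→Eg path; max flow = 7.
Certifying cut of size 7: {In→Eg, In→n1, In→n2, n5→Eg, n7→Eg, n8→Eg, n9→Eg}.

7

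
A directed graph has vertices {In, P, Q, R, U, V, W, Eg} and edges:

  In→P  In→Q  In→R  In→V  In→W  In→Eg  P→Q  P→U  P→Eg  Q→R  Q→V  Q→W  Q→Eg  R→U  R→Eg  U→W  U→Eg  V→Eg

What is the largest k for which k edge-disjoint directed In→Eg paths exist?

5

Assign every edge capacity 1; by Menger, the answer equals the max flow.
Path In→Eg (+1); total 1.
Path In→P→Eg (+1); total 2.
Path In→Q→Eg (+1); total 3.
Path In→R→Eg (+1); total 4.
Path In→V→Eg (+1); total 5.
No residual In→Eg path; max flow = 5.
Certifying cut of size 5: {In→Eg, In→P, In→Q, In→R, In→V}.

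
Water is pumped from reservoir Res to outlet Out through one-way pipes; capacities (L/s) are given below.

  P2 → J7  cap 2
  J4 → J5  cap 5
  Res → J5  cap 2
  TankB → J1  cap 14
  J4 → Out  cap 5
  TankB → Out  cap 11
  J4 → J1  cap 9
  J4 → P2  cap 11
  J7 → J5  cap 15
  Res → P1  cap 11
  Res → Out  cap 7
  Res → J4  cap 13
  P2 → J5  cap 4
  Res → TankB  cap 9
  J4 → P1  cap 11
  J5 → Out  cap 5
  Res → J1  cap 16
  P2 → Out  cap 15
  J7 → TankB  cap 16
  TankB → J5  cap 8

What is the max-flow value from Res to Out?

Augment Res→Out: bottleneck 7, flow now 7.
Augment Res→J4→Out: bottleneck 5, flow now 12.
Augment Res→TankB→Out: bottleneck 9, flow now 21.
Augment Res→J5→Out: bottleneck 2, flow now 23.
Augment Res→J4→P2→Out: bottleneck 8, flow now 31.
No augmenting path remains; maximum flow = 31.
In the residual graph, reachable from Res: {Res, P1, J1}.
Min-cut edges: Res→J4 (13), Res→TankB (9), Res→J5 (2), Res→Out (7); capacity 13 + 9 + 2 + 7 = 31.
This cut is saturated, so no flow can exceed 31.

31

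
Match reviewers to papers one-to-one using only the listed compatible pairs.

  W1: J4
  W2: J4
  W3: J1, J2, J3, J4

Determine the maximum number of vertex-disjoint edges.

2

Unit-capacity flow: source→left, listed edges, right→sink; max matching = max flow.
Augmenting path W1→J4 (+1); matched 1.
Augmenting path W3→J1 (+1); matched 2.
No augmenting path remains; maximum matching = 2.
König certificate: {W3, J4} is a vertex cover of size 2 (every listed pair touches it), so no matching can be larger.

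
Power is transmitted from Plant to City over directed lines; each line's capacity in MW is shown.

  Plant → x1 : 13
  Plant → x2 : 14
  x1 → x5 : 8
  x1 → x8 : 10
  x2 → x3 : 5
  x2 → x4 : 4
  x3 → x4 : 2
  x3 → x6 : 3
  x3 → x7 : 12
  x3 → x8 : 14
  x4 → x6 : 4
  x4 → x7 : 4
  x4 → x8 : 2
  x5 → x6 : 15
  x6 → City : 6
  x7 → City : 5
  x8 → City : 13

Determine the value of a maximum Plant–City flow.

Augment Plant→x1→x8→City: bottleneck 10, flow now 10.
Augment Plant→x1→x5→x6→City: bottleneck 3, flow now 13.
Augment Plant→x2→x3→x6→City: bottleneck 3, flow now 16.
Augment Plant→x2→x3→x7→City: bottleneck 2, flow now 18.
Augment Plant→x2→x4→x7→City: bottleneck 3, flow now 21.
Augment Plant→x2→x4→x8→City: bottleneck 1, flow now 22.
No augmenting path remains; maximum flow = 22.
In the residual graph, reachable from Plant: {Plant, x2}.
Min-cut edges: Plant→x1 (13), x2→x3 (5), x2→x4 (4); capacity 13 + 5 + 4 = 22.
This cut is saturated, so no flow can exceed 22.

22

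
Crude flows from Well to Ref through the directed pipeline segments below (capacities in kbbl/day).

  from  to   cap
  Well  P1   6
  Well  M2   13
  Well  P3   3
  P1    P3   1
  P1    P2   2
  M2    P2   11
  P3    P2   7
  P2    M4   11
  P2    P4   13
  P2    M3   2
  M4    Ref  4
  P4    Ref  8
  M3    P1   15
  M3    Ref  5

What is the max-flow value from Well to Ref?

Augment Well→P1→P2→M4→Ref: bottleneck 2, flow now 2.
Augment Well→M2→P2→M4→Ref: bottleneck 2, flow now 4.
Augment Well→M2→P2→P4→Ref: bottleneck 8, flow now 12.
Augment Well→M2→P2→M3→Ref: bottleneck 1, flow now 13.
Augment Well→P3→P2→M3→Ref: bottleneck 1, flow now 14.
No augmenting path remains; maximum flow = 14.
In the residual graph, reachable from Well: {Well, P1, M2, P3, P2, M4, P4}.
Min-cut edges: P2→M3 (2), M4→Ref (4), P4→Ref (8); capacity 2 + 4 + 8 = 14.
This cut is saturated, so no flow can exceed 14.

14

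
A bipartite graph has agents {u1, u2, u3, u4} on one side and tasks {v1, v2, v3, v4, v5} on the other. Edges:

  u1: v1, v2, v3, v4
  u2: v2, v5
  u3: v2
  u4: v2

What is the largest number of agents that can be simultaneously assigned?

3

Unit-capacity flow: source→left, listed edges, right→sink; max matching = max flow.
Augmenting path u1→v1 (+1); matched 1.
Augmenting path u2→v2 (+1); matched 2.
Augmenting path u3→v2→u2→v5 (+1); matched 3.
No augmenting path remains; maximum matching = 3.
König certificate: {u1, u2, v2} is a vertex cover of size 3 (every listed pair touches it), so no matching can be larger.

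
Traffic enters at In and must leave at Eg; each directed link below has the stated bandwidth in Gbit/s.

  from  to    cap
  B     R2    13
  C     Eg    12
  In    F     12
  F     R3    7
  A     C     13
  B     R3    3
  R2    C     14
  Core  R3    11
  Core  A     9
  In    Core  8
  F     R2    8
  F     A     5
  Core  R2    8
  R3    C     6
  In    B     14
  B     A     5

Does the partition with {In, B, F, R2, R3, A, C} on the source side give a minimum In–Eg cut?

No — its capacity is 20, but the minimum cut has capacity 12.

Given cut capacity: 8 + 12 = 20.
Augment In→Core→R2→C→Eg: bottleneck 8, flow now 8.
Augment In→B→R2→C→Eg: bottleneck 4, flow now 12.
No augmenting path remains; maximum flow = 12.
In the residual graph, reachable from In: {In, Core, B, F, R2, R3, A, C}.
Min-cut edges: C→Eg (12); capacity 12 = 12.
Cut capacity 20 exceeds the max flow 12, so it is not minimum.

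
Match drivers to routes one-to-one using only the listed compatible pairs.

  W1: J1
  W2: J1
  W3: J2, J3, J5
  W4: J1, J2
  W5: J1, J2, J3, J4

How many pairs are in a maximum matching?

4

Unit-capacity flow: source→left, listed edges, right→sink; max matching = max flow.
Augmenting path W1→J1 (+1); matched 1.
Augmenting path W3→J2 (+1); matched 2.
Augmenting path W5→J3 (+1); matched 3.
Augmenting path W4→J2→W3→J5 (+1); matched 4.
No augmenting path remains; maximum matching = 4.
König certificate: {W3, W4, W5, J1} is a vertex cover of size 4 (every listed pair touches it), so no matching can be larger.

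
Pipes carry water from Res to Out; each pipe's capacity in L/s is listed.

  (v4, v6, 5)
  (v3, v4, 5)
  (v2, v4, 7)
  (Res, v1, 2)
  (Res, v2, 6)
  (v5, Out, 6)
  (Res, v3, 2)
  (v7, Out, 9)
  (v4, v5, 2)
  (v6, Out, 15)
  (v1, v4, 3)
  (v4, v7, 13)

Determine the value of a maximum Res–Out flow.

10

Augment Res→v1→v4→v5→Out: bottleneck 2, flow now 2.
Augment Res→v2→v4→v6→Out: bottleneck 5, flow now 7.
Augment Res→v2→v4→v7→Out: bottleneck 1, flow now 8.
Augment Res→v3→v4→v7→Out: bottleneck 2, flow now 10.
No augmenting path remains; maximum flow = 10.
In the residual graph, reachable from Res: {Res}.
Min-cut edges: Res→v1 (2), Res→v2 (6), Res→v3 (2); capacity 2 + 6 + 2 = 10.
This cut is saturated, so no flow can exceed 10.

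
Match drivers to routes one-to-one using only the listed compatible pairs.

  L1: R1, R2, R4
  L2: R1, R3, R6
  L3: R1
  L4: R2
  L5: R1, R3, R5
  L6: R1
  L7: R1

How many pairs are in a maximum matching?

5

Unit-capacity flow: source→left, listed edges, right→sink; max matching = max flow.
Augmenting path L1→R1 (+1); matched 1.
Augmenting path L2→R3 (+1); matched 2.
Augmenting path L4→R2 (+1); matched 3.
Augmenting path L5→R5 (+1); matched 4.
Augmenting path L3→R1→L1→R4 (+1); matched 5.
No augmenting path remains; maximum matching = 5.
König certificate: {L1, L2, L4, L5, R1} is a vertex cover of size 5 (every listed pair touches it), so no matching can be larger.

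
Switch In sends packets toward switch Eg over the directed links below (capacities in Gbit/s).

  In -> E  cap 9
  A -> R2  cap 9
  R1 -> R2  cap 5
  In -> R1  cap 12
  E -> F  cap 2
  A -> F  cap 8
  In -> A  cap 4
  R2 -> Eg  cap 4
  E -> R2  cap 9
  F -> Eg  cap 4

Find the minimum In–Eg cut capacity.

Augment In→E→F→Eg: bottleneck 2, flow now 2.
Augment In→E→R2→Eg: bottleneck 4, flow now 6.
Augment In→A→F→Eg: bottleneck 2, flow now 8.
No augmenting path remains; maximum flow = 8.
By max-flow min-cut, the minimum cut capacity equals the max flow.
In the residual graph, reachable from In: {In, E, A, R1, F, R2}.
Min-cut edges: F→Eg (4), R2→Eg (4); capacity 4 + 4 = 8.

8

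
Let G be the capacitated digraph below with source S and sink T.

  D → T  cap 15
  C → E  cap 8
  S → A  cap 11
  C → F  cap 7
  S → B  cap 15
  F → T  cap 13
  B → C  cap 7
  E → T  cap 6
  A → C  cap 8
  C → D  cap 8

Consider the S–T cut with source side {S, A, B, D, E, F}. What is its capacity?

Edges leaving {S, A, B, D, E, F}: A→C (8), B→C (7), D→T (15), E→T (6), F→T (13).
Cut capacity = 8 + 7 + 15 + 6 + 13 = 49.

49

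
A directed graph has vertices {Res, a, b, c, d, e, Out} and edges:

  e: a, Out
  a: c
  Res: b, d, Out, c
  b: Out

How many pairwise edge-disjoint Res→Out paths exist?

Assign every edge capacity 1; by Menger, the answer equals the max flow.
Path Res→Out (+1); total 1.
Path Res→b→Out (+1); total 2.
No residual Res→Out path; max flow = 2.
Certifying cut of size 2: {Res→Out, Res→b}.

2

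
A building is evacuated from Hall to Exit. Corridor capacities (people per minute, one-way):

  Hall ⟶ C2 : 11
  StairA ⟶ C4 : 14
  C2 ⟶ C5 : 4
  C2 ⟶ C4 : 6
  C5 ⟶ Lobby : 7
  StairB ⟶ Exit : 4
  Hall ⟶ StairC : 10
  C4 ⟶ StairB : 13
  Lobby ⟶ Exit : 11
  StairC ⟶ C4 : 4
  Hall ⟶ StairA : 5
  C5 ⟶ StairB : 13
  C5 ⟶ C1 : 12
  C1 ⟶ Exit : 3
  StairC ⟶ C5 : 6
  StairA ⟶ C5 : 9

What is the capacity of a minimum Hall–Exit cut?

14

Augment Hall→StairC→C5→StairB→Exit: bottleneck 4, flow now 4.
Augment Hall→StairC→C5→C1→Exit: bottleneck 2, flow now 6.
Augment Hall→StairA→C5→C1→Exit: bottleneck 1, flow now 7.
Augment Hall→StairA→C5→Lobby→Exit: bottleneck 4, flow now 11.
Augment Hall→C2→C5→Lobby→Exit: bottleneck 3, flow now 14.
No augmenting path remains; maximum flow = 14.
By max-flow min-cut, the minimum cut capacity equals the max flow.
In the residual graph, reachable from Hall: {Hall, StairC, StairA, C2, C5, C4, StairB, C1}.
Min-cut edges: C5→Lobby (7), StairB→Exit (4), C1→Exit (3); capacity 7 + 4 + 3 = 14.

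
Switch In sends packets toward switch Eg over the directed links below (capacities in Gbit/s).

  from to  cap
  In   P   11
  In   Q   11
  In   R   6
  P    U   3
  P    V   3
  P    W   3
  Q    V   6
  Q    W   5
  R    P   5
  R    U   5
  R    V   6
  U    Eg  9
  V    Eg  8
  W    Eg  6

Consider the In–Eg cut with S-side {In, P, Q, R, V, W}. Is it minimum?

Given cut capacity: 3 + 5 + 8 + 6 = 22.
Augment In→P→U→Eg: bottleneck 3, flow now 3.
Augment In→P→V→Eg: bottleneck 3, flow now 6.
Augment In→P→W→Eg: bottleneck 3, flow now 9.
Augment In→Q→V→Eg: bottleneck 5, flow now 14.
Augment In→Q→W→Eg: bottleneck 3, flow now 17.
Augment In→R→U→Eg: bottleneck 5, flow now 22.
No augmenting path remains; maximum flow = 22.
Cut capacity 22 equals the max flow, so it is a minimum cut.

Yes — it is a minimum cut (capacity 22).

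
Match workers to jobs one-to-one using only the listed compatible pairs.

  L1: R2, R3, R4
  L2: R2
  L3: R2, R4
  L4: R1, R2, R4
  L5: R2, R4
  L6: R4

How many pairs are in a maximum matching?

4

Unit-capacity flow: source→left, listed edges, right→sink; max matching = max flow.
Augmenting path L1→R2 (+1); matched 1.
Augmenting path L3→R4 (+1); matched 2.
Augmenting path L4→R1 (+1); matched 3.
Augmenting path L2→R2→L1→R3 (+1); matched 4.
No augmenting path remains; maximum matching = 4.
König certificate: {L1, L4, R2, R4} is a vertex cover of size 4 (every listed pair touches it), so no matching can be larger.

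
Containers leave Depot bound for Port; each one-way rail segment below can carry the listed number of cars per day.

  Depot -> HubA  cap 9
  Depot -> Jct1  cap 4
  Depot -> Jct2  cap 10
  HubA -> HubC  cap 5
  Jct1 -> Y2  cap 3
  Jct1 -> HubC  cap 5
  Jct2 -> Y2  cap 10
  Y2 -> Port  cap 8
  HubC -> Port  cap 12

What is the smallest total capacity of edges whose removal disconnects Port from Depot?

Augment Depot→HubA→HubC→Port: bottleneck 5, flow now 5.
Augment Depot→Jct1→Y2→Port: bottleneck 3, flow now 8.
Augment Depot→Jct1→HubC→Port: bottleneck 1, flow now 9.
Augment Depot→Jct2→Y2→Port: bottleneck 5, flow now 14.
Augment Depot→Jct2→Y2→Jct1→HubC→Port: bottleneck 3, flow now 17. (uses reverse residual edge)
No augmenting path remains; maximum flow = 17.
By max-flow min-cut, the minimum cut capacity equals the max flow.
In the residual graph, reachable from Depot: {Depot, HubA, Jct2, Y2}.
Min-cut edges: Depot→Jct1 (4), HubA→HubC (5), Y2→Port (8); capacity 4 + 5 + 8 = 17.

17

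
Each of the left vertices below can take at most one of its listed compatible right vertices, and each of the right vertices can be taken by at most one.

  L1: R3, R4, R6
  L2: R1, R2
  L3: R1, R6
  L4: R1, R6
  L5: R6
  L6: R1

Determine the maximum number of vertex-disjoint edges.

Unit-capacity flow: source→left, listed edges, right→sink; max matching = max flow.
Augmenting path L1→R3 (+1); matched 1.
Augmenting path L2→R1 (+1); matched 2.
Augmenting path L3→R6 (+1); matched 3.
Augmenting path L4→R1→L2→R2 (+1); matched 4.
No augmenting path remains; maximum matching = 4.
König certificate: {L1, L2, R1, R6} is a vertex cover of size 4 (every listed pair touches it), so no matching can be larger.

4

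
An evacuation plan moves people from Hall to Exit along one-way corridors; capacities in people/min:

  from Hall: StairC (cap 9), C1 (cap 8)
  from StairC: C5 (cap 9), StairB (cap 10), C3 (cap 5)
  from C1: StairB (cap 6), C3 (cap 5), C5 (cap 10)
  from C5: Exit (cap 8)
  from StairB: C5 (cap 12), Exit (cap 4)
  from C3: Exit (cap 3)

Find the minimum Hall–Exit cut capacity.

15

Augment Hall→StairC→C5→Exit: bottleneck 8, flow now 8.
Augment Hall→StairC→StairB→Exit: bottleneck 1, flow now 9.
Augment Hall→C1→StairB→Exit: bottleneck 3, flow now 12.
Augment Hall→C1→C3→Exit: bottleneck 3, flow now 15.
No augmenting path remains; maximum flow = 15.
By max-flow min-cut, the minimum cut capacity equals the max flow.
In the residual graph, reachable from Hall: {Hall, StairC, C1, C5, StairB, C3}.
Min-cut edges: C5→Exit (8), StairB→Exit (4), C3→Exit (3); capacity 8 + 4 + 3 = 15.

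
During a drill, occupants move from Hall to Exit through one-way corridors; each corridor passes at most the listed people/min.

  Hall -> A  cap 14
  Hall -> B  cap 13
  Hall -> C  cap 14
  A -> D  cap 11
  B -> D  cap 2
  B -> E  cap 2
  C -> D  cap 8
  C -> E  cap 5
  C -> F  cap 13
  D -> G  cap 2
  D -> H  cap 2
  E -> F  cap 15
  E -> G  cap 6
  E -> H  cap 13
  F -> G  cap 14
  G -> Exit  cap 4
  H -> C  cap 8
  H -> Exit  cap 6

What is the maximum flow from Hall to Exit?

10

Augment Hall→A→D→G→Exit: bottleneck 2, flow now 2.
Augment Hall→A→D→H→Exit: bottleneck 2, flow now 4.
Augment Hall→B→E→G→Exit: bottleneck 2, flow now 6.
Augment Hall→C→E→H→Exit: bottleneck 4, flow now 10.
No augmenting path remains; maximum flow = 10.
In the residual graph, reachable from Hall: {Hall, A, B, C, D, E, F, G, H}.
Min-cut edges: G→Exit (4), H→Exit (6); capacity 4 + 6 = 10.
This cut is saturated, so no flow can exceed 10.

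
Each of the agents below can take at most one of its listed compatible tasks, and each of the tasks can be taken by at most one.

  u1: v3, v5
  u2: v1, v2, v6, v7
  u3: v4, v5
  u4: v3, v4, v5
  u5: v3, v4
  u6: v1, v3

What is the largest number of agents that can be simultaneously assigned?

5

Unit-capacity flow: source→left, listed edges, right→sink; max matching = max flow.
Augmenting path u1→v3 (+1); matched 1.
Augmenting path u2→v1 (+1); matched 2.
Augmenting path u3→v4 (+1); matched 3.
Augmenting path u4→v5 (+1); matched 4.
Augmenting path u6→v1→u2→v2 (+1); matched 5.
No augmenting path remains; maximum matching = 5.
König certificate: {u2, u6, v3, v4, v5} is a vertex cover of size 5 (every listed pair touches it), so no matching can be larger.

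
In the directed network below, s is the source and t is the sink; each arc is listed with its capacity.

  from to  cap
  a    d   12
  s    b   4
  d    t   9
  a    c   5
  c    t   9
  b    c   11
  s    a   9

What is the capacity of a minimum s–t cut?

13

Augment s→a→c→t: bottleneck 5, flow now 5.
Augment s→a→d→t: bottleneck 4, flow now 9.
Augment s→b→c→t: bottleneck 4, flow now 13.
No augmenting path remains; maximum flow = 13.
By max-flow min-cut, the minimum cut capacity equals the max flow.
In the residual graph, reachable from s: {s}.
Min-cut edges: s→a (9), s→b (4); capacity 9 + 4 = 13.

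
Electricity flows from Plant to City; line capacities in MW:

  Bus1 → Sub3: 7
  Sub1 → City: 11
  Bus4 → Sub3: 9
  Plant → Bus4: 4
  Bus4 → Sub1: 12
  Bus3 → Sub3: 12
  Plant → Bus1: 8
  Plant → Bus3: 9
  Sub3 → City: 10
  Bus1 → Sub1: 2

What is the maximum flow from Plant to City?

Augment Plant→Bus4→Sub1→City: bottleneck 4, flow now 4.
Augment Plant→Bus3→Sub3→City: bottleneck 9, flow now 13.
Augment Plant→Bus1→Sub1→City: bottleneck 2, flow now 15.
Augment Plant→Bus1→Sub3→City: bottleneck 1, flow now 16.
No augmenting path remains; maximum flow = 16.
In the residual graph, reachable from Plant: {Plant, Bus3, Bus1, Sub3}.
Min-cut edges: Plant→Bus4 (4), Bus1→Sub1 (2), Sub3→City (10); capacity 4 + 2 + 10 = 16.
This cut is saturated, so no flow can exceed 16.

16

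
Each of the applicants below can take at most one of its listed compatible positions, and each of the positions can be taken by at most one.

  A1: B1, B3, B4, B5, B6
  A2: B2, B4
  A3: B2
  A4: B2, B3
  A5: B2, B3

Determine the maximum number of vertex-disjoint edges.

Unit-capacity flow: source→left, listed edges, right→sink; max matching = max flow.
Augmenting path A1→B1 (+1); matched 1.
Augmenting path A2→B2 (+1); matched 2.
Augmenting path A4→B3 (+1); matched 3.
Augmenting path A3→B2→A2→B4 (+1); matched 4.
No augmenting path remains; maximum matching = 4.
König certificate: {A1, A2, B2, B3} is a vertex cover of size 4 (every listed pair touches it), so no matching can be larger.

4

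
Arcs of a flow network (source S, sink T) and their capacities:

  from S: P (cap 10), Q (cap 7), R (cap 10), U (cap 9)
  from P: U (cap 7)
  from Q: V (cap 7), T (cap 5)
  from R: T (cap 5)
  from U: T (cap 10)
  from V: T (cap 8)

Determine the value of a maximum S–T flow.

Augment S→Q→T: bottleneck 5, flow now 5.
Augment S→R→T: bottleneck 5, flow now 10.
Augment S→U→T: bottleneck 9, flow now 19.
Augment S→P→U→T: bottleneck 1, flow now 20.
Augment S→Q→V→T: bottleneck 2, flow now 22.
No augmenting path remains; maximum flow = 22.
In the residual graph, reachable from S: {S, P, R, U}.
Min-cut edges: S→Q (7), R→T (5), U→T (10); capacity 7 + 5 + 10 = 22.
This cut is saturated, so no flow can exceed 22.

22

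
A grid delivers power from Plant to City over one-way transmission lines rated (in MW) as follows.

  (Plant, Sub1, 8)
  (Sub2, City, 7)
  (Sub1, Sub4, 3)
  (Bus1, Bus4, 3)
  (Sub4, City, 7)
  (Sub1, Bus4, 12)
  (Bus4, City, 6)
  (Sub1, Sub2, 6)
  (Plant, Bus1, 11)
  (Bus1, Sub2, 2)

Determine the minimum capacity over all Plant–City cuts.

13

Augment Plant→Bus1→Sub2→City: bottleneck 2, flow now 2.
Augment Plant→Bus1→Bus4→City: bottleneck 3, flow now 5.
Augment Plant→Sub1→Sub4→City: bottleneck 3, flow now 8.
Augment Plant→Sub1→Sub2→City: bottleneck 5, flow now 13.
No augmenting path remains; maximum flow = 13.
By max-flow min-cut, the minimum cut capacity equals the max flow.
In the residual graph, reachable from Plant: {Plant, Bus1}.
Min-cut edges: Plant→Sub1 (8), Bus1→Sub2 (2), Bus1→Bus4 (3); capacity 8 + 2 + 3 = 13.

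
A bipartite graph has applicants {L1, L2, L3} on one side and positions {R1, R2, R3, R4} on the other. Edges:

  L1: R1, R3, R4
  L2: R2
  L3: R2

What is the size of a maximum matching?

2

Unit-capacity flow: source→left, listed edges, right→sink; max matching = max flow.
Augmenting path L1→R1 (+1); matched 1.
Augmenting path L2→R2 (+1); matched 2.
No augmenting path remains; maximum matching = 2.
König certificate: {L1, R2} is a vertex cover of size 2 (every listed pair touches it), so no matching can be larger.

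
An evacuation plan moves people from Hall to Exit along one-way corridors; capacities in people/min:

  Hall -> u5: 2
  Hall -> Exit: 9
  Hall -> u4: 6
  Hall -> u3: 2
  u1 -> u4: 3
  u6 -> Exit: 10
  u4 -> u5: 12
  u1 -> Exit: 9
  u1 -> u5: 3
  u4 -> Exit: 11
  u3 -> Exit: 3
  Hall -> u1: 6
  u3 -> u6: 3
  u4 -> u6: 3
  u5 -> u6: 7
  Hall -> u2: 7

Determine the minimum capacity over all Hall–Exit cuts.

Augment Hall→Exit: bottleneck 9, flow now 9.
Augment Hall→u1→Exit: bottleneck 6, flow now 15.
Augment Hall→u3→Exit: bottleneck 2, flow now 17.
Augment Hall→u4→Exit: bottleneck 6, flow now 23.
Augment Hall→u5→u6→Exit: bottleneck 2, flow now 25.
No augmenting path remains; maximum flow = 25.
By max-flow min-cut, the minimum cut capacity equals the max flow.
In the residual graph, reachable from Hall: {Hall, u2}.
Min-cut edges: Hall→u1 (6), Hall→u3 (2), Hall→u4 (6), Hall→u5 (2), Hall→Exit (9); capacity 6 + 2 + 6 + 2 + 9 = 25.

25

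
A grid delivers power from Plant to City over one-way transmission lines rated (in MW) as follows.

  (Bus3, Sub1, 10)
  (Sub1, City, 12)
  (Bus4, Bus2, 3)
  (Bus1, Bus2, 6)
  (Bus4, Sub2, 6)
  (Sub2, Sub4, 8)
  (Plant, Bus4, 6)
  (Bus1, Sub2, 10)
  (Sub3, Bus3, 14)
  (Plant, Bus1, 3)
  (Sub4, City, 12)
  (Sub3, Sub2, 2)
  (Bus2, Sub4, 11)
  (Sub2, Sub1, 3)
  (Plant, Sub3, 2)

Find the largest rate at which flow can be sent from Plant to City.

11

Augment Plant→Bus1→Sub2→Sub4→City: bottleneck 3, flow now 3.
Augment Plant→Bus4→Sub2→Sub4→City: bottleneck 5, flow now 8.
Augment Plant→Bus4→Sub2→Sub1→City: bottleneck 1, flow now 9.
Augment Plant→Sub3→Sub2→Sub1→City: bottleneck 2, flow now 11.
No augmenting path remains; maximum flow = 11.
In the residual graph, reachable from Plant: {Plant}.
Min-cut edges: Plant→Bus1 (3), Plant→Bus4 (6), Plant→Sub3 (2); capacity 3 + 6 + 2 = 11.
This cut is saturated, so no flow can exceed 11.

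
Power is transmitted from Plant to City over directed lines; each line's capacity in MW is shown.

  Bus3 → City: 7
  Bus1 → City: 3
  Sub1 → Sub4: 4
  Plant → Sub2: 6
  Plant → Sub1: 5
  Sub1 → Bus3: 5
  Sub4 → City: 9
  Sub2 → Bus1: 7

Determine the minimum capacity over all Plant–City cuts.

8

Augment Plant→Sub1→Sub4→City: bottleneck 4, flow now 4.
Augment Plant→Sub1→Bus3→City: bottleneck 1, flow now 5.
Augment Plant→Sub2→Bus1→City: bottleneck 3, flow now 8.
No augmenting path remains; maximum flow = 8.
By max-flow min-cut, the minimum cut capacity equals the max flow.
In the residual graph, reachable from Plant: {Plant, Sub2, Bus1}.
Min-cut edges: Plant→Sub1 (5), Bus1→City (3); capacity 5 + 3 = 8.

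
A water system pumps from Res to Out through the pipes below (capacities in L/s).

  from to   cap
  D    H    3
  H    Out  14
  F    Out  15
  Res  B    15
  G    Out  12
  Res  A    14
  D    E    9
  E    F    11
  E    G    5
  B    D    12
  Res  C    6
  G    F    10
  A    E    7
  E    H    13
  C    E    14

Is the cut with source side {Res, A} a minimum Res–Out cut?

No — its capacity is 28, but the minimum cut has capacity 25.

Given cut capacity: 15 + 6 + 7 = 28.
Augment Res→A→E→F→Out: bottleneck 7, flow now 7.
Augment Res→B→D→H→Out: bottleneck 3, flow now 10.
Augment Res→C→E→F→Out: bottleneck 4, flow now 14.
Augment Res→C→E→G→Out: bottleneck 2, flow now 16.
Augment Res→B→D→E→G→Out: bottleneck 3, flow now 19.
Augment Res→B→D→E→H→Out: bottleneck 6, flow now 25.
No augmenting path remains; maximum flow = 25.
In the residual graph, reachable from Res: {Res, A, B}.
Min-cut edges: Res→C (6), A→E (7), B→D (12); capacity 6 + 7 + 12 = 25.
Cut capacity 28 exceeds the max flow 25, so it is not minimum.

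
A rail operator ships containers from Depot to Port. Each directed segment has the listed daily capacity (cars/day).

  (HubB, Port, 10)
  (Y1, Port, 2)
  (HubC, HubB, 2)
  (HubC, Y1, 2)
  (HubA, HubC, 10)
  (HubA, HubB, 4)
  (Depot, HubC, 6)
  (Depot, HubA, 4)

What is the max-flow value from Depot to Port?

8

Augment Depot→HubC→Y1→Port: bottleneck 2, flow now 2.
Augment Depot→HubC→HubB→Port: bottleneck 2, flow now 4.
Augment Depot→HubA→HubB→Port: bottleneck 4, flow now 8.
No augmenting path remains; maximum flow = 8.
In the residual graph, reachable from Depot: {Depot, HubC}.
Min-cut edges: Depot→HubA (4), HubC→Y1 (2), HubC→HubB (2); capacity 4 + 2 + 2 = 8.
This cut is saturated, so no flow can exceed 8.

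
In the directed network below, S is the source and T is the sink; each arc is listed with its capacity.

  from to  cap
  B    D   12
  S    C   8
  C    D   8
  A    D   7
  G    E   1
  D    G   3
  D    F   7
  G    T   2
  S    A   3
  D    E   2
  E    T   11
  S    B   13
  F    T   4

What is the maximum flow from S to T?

9

Augment S→A→D→E→T: bottleneck 2, flow now 2.
Augment S→A→D→F→T: bottleneck 1, flow now 3.
Augment S→B→D→F→T: bottleneck 3, flow now 6.
Augment S→B→D→G→T: bottleneck 2, flow now 8.
Augment S→B→D→G→E→T: bottleneck 1, flow now 9.
No augmenting path remains; maximum flow = 9.
In the residual graph, reachable from S: {S, A, B, C, D, F}.
Min-cut edges: D→E (2), D→G (3), F→T (4); capacity 2 + 3 + 4 = 9.
This cut is saturated, so no flow can exceed 9.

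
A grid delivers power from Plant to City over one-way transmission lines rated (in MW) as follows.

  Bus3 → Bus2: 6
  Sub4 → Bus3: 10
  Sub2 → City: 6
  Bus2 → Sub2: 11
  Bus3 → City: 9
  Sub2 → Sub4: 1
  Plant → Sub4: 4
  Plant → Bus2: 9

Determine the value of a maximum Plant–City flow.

Augment Plant→Sub4→Bus3→City: bottleneck 4, flow now 4.
Augment Plant→Bus2→Sub2→City: bottleneck 6, flow now 10.
Augment Plant→Bus2→Sub2→Sub4→Bus3→City: bottleneck 1, flow now 11.
No augmenting path remains; maximum flow = 11.
In the residual graph, reachable from Plant: {Plant, Bus2, Sub2}.
Min-cut edges: Plant→Sub4 (4), Sub2→Sub4 (1), Sub2→City (6); capacity 4 + 1 + 6 = 11.
This cut is saturated, so no flow can exceed 11.

11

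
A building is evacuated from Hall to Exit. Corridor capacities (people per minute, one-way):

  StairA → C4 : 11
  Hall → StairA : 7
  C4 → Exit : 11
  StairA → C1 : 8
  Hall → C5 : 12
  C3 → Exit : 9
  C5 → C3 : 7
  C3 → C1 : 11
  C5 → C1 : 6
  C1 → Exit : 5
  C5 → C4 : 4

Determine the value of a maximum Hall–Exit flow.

19

Augment Hall→C5→C3→Exit: bottleneck 7, flow now 7.
Augment Hall→C5→C4→Exit: bottleneck 4, flow now 11.
Augment Hall→C5→C1→Exit: bottleneck 1, flow now 12.
Augment Hall→StairA→C4→Exit: bottleneck 7, flow now 19.
No augmenting path remains; maximum flow = 19.
In the residual graph, reachable from Hall: {Hall}.
Min-cut edges: Hall→C5 (12), Hall→StairA (7); capacity 12 + 7 = 19.
This cut is saturated, so no flow can exceed 19.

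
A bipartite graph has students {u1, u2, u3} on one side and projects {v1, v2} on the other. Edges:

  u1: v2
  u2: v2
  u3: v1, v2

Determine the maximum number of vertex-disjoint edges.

Unit-capacity flow: source→left, listed edges, right→sink; max matching = max flow.
Augmenting path u1→v2 (+1); matched 1.
Augmenting path u3→v1 (+1); matched 2.
No augmenting path remains; maximum matching = 2.
König certificate: {u3, v2} is a vertex cover of size 2 (every listed pair touches it), so no matching can be larger.

2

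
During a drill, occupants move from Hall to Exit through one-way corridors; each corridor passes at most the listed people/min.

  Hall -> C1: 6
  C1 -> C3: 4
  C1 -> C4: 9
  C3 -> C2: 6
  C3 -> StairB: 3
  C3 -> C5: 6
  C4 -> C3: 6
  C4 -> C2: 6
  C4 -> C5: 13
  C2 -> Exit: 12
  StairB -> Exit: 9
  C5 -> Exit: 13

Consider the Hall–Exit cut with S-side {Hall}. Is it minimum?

Given cut capacity: 6 = 6.
Augment Hall→C1→C3→C2→Exit: bottleneck 4, flow now 4.
Augment Hall→C1→C4→C2→Exit: bottleneck 2, flow now 6.
No augmenting path remains; maximum flow = 6.
Cut capacity 6 equals the max flow, so it is a minimum cut.

Yes — it is a minimum cut (capacity 6).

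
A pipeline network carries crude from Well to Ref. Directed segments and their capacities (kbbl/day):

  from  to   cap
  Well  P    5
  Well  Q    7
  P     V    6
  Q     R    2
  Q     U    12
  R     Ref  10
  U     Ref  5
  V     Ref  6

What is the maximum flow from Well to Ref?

12

Augment Well→P→V→Ref: bottleneck 5, flow now 5.
Augment Well→Q→R→Ref: bottleneck 2, flow now 7.
Augment Well→Q→U→Ref: bottleneck 5, flow now 12.
No augmenting path remains; maximum flow = 12.
In the residual graph, reachable from Well: {Well}.
Min-cut edges: Well→P (5), Well→Q (7); capacity 5 + 7 = 12.
This cut is saturated, so no flow can exceed 12.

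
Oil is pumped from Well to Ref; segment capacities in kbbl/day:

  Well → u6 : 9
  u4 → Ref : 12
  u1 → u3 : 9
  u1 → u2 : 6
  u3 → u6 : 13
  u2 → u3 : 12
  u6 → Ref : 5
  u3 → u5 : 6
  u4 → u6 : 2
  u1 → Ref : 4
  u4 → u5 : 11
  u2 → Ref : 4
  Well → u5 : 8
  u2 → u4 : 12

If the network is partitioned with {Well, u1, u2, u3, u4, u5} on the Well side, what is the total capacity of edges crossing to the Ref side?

44

Edges leaving {Well, u1, u2, u3, u4, u5}: Well→u6 (9), u1→Ref (4), u2→Ref (4), u3→u6 (13), u4→u6 (2), u4→Ref (12).
Cut capacity = 9 + 4 + 4 + 13 + 2 + 12 = 44.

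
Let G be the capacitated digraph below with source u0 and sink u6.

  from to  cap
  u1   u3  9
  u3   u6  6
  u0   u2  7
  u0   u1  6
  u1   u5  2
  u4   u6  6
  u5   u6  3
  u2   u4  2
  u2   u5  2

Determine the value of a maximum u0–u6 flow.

Augment u0→u1→u3→u6: bottleneck 6, flow now 6.
Augment u0→u2→u4→u6: bottleneck 2, flow now 8.
Augment u0→u2→u5→u6: bottleneck 2, flow now 10.
No augmenting path remains; maximum flow = 10.
In the residual graph, reachable from u0: {u0, u2}.
Min-cut edges: u0→u1 (6), u2→u4 (2), u2→u5 (2); capacity 6 + 2 + 2 = 10.
This cut is saturated, so no flow can exceed 10.

10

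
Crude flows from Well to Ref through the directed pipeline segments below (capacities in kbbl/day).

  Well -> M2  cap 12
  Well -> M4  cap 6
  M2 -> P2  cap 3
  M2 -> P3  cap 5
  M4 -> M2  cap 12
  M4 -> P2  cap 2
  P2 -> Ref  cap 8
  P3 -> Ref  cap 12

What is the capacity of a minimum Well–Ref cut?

Augment Well→M2→P2→Ref: bottleneck 3, flow now 3.
Augment Well→M2→P3→Ref: bottleneck 5, flow now 8.
Augment Well→M4→P2→Ref: bottleneck 2, flow now 10.
No augmenting path remains; maximum flow = 10.
By max-flow min-cut, the minimum cut capacity equals the max flow.
In the residual graph, reachable from Well: {Well, M2, M4}.
Min-cut edges: M2→P2 (3), M2→P3 (5), M4→P2 (2); capacity 3 + 5 + 2 = 10.

10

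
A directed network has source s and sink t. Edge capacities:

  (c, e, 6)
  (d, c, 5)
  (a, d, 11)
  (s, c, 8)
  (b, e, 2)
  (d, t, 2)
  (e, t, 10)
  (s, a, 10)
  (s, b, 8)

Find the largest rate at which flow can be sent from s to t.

10

Augment s→a→d→t: bottleneck 2, flow now 2.
Augment s→b→e→t: bottleneck 2, flow now 4.
Augment s→c→e→t: bottleneck 6, flow now 10.
No augmenting path remains; maximum flow = 10.
In the residual graph, reachable from s: {s, a, b, c, d}.
Min-cut edges: b→e (2), c→e (6), d→t (2); capacity 2 + 6 + 2 = 10.
This cut is saturated, so no flow can exceed 10.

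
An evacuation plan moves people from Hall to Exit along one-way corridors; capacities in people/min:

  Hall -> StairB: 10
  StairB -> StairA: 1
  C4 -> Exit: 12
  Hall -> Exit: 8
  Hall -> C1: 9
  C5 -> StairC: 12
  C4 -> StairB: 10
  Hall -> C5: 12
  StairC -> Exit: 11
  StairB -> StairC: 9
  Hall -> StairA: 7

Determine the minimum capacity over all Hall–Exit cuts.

19

Augment Hall→Exit: bottleneck 8, flow now 8.
Augment Hall→StairB→StairC→Exit: bottleneck 9, flow now 17.
Augment Hall→C5→StairC→Exit: bottleneck 2, flow now 19.
No augmenting path remains; maximum flow = 19.
By max-flow min-cut, the minimum cut capacity equals the max flow.
In the residual graph, reachable from Hall: {Hall, StairA, StairB, C1, C5, StairC}.
Min-cut edges: Hall→Exit (8), StairC→Exit (11); capacity 8 + 11 = 19.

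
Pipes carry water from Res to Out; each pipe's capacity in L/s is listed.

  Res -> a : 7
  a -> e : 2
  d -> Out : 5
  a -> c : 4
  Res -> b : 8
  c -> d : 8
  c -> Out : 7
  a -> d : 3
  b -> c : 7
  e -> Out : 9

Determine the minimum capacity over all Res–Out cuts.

Augment Res→a→c→Out: bottleneck 4, flow now 4.
Augment Res→a→d→Out: bottleneck 3, flow now 7.
Augment Res→b→c→Out: bottleneck 3, flow now 10.
Augment Res→b→c→d→Out: bottleneck 2, flow now 12.
Augment Res→b→c→a→e→Out: bottleneck 2, flow now 14. (uses reverse residual edge)
No augmenting path remains; maximum flow = 14.
By max-flow min-cut, the minimum cut capacity equals the max flow.
In the residual graph, reachable from Res: {Res, b}.
Min-cut edges: Res→a (7), b→c (7); capacity 7 + 7 = 14.

14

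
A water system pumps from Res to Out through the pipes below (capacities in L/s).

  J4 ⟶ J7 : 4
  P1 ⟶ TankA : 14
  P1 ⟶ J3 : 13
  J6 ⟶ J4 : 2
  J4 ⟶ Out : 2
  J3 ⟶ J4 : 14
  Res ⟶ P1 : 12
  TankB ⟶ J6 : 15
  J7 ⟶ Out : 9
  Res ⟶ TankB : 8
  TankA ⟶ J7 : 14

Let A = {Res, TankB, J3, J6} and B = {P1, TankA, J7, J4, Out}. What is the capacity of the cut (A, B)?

28

Edges leaving {Res, TankB, J3, J6}: Res→P1 (12), J3→J4 (14), J6→J4 (2).
Cut capacity = 12 + 14 + 2 = 28.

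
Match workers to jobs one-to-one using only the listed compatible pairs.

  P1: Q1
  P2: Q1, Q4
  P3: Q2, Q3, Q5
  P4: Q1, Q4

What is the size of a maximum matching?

Unit-capacity flow: source→left, listed edges, right→sink; max matching = max flow.
Augmenting path P1→Q1 (+1); matched 1.
Augmenting path P2→Q4 (+1); matched 2.
Augmenting path P3→Q2 (+1); matched 3.
No augmenting path remains; maximum matching = 3.
König certificate: {P3, Q1, Q4} is a vertex cover of size 3 (every listed pair touches it), so no matching can be larger.

3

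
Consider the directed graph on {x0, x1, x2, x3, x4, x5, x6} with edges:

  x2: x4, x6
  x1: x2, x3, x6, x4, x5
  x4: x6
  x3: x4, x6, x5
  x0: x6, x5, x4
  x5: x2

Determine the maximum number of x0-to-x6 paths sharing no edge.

Assign every edge capacity 1; by Menger, the answer equals the max flow.
Path x0→x6 (+1); total 1.
Path x0→x4→x6 (+1); total 2.
Path x0→x5→x2→x6 (+1); total 3.
No residual x0→x6 path; max flow = 3.
Certifying cut of size 3: {x0→x4, x0→x5, x0→x6}.

3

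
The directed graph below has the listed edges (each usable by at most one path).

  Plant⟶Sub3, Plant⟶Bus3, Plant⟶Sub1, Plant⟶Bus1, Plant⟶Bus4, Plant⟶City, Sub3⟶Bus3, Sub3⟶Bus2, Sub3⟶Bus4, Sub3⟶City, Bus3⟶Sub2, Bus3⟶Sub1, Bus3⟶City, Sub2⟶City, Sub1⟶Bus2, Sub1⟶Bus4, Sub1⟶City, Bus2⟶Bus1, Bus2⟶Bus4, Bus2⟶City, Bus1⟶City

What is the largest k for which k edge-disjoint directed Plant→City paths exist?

5

Assign every edge capacity 1; by Menger, the answer equals the max flow.
Path Plant→City (+1); total 1.
Path Plant→Sub3→City (+1); total 2.
Path Plant→Bus3→City (+1); total 3.
Path Plant→Sub1→City (+1); total 4.
Path Plant→Bus1→City (+1); total 5.
No residual Plant→City path; max flow = 5.
Certifying cut of size 5: {Plant→Bus1, Plant→Bus3, Plant→City, Plant→Sub1, Plant→Sub3}.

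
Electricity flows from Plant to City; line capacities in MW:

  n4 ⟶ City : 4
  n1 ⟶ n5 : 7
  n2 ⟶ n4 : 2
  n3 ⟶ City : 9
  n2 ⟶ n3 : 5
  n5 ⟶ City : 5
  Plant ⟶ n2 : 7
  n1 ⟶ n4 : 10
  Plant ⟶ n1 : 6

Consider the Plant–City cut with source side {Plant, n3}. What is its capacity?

Edges leaving {Plant, n3}: Plant→n1 (6), Plant→n2 (7), n3→City (9).
Cut capacity = 6 + 7 + 9 = 22.

22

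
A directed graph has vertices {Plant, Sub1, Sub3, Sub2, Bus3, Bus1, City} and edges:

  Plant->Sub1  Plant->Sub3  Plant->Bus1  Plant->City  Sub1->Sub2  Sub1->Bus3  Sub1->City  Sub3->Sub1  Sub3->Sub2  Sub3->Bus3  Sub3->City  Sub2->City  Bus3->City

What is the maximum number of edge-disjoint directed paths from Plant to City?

3

Assign every edge capacity 1; by Menger, the answer equals the max flow.
Path Plant→City (+1); total 1.
Path Plant→Sub1→City (+1); total 2.
Path Plant→Sub3→City (+1); total 3.
No residual Plant→City path; max flow = 3.
Certifying cut of size 3: {Plant→City, Plant→Sub1, Plant→Sub3}.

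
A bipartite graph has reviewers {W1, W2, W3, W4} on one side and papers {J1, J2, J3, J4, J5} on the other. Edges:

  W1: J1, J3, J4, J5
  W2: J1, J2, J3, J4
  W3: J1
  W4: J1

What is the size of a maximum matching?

3

Unit-capacity flow: source→left, listed edges, right→sink; max matching = max flow.
Augmenting path W1→J1 (+1); matched 1.
Augmenting path W2→J2 (+1); matched 2.
Augmenting path W3→J1→W1→J3 (+1); matched 3.
No augmenting path remains; maximum matching = 3.
König certificate: {W1, W2, J1} is a vertex cover of size 3 (every listed pair touches it), so no matching can be larger.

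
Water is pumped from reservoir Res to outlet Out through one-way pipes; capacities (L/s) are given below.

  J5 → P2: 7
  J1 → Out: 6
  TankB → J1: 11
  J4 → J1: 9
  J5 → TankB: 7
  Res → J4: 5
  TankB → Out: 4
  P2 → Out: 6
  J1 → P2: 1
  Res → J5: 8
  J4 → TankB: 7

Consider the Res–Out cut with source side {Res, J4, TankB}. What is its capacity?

Edges leaving {Res, J4, TankB}: Res→J5 (8), J4→J1 (9), TankB→J1 (11), TankB→Out (4).
Cut capacity = 8 + 9 + 11 + 4 = 32.

32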